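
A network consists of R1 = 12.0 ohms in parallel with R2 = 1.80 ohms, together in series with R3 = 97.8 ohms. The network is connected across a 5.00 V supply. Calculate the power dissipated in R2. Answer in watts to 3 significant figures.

Collapse the R1‖R2 pair into one equivalent R_p; then R_p and R3 form a series string.
R_p = (12.0×1.80)/(12.0+1.80) = 1.565 Ω
R_total = R_p + 97.8 = 1.565 + 97.8 = 99.37 Ω
I = V / R_total = 5.00 / 99.37 = 0.05032 A
Voltage across the parallel pair: V_p = I × R_p = 0.05032 × 1.565 = 0.07876 V
Use P = V²/R for R2 with V = V_p.
P_R2 = (0.07876)² / 1.80 = 0.003446 W

0.00345 W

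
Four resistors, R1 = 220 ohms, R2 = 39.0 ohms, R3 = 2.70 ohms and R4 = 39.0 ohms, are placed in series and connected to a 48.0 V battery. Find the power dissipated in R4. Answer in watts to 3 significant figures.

The current is common to all series resistors; compute it, then apply P = I²R for the target.
R_total = 220 + 39.0 + 2.70 + 39.0 = 300.7 Ω
I = V / R_total = 48.0 / 300.7 = 0.1596 A
P_R4 = I² × R4 = (0.1596)² × 39.0 = 0.9938 W

0.994 W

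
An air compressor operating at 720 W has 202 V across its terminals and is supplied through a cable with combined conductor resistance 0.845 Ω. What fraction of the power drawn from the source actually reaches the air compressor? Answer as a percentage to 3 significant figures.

98.5 %

I = P / V = 720 / 202 = 3.564 A through the cable.
P_line = I² R_line = (3.564)² × 0.845 = 10.74 W
P_source = P_load + P_line = 720.0 + 10.74 = 730.7 W
η = P_load / P_source = 720.0 / 730.7 = 0.9853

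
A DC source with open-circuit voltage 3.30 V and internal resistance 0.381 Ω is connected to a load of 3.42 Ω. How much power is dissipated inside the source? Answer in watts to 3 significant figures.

0.287 W

r is in series with the load, so it carries the full circuit current — the loss in it is I²r.
I = ε / (r + R) = 3.30 / (0.381 + 3.42) = 0.8682 A
P_int = I² r = (0.8682)² × 0.381 = 0.2872 W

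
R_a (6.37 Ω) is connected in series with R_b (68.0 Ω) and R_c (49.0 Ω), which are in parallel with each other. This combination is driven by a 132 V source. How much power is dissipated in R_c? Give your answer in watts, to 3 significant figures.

First combine the parallel branches into one equivalent R_p, then R_a + R_p is a series pair.
R_p = (68.0×49.0)/(68.0+49.0) = 28.48 Ω
R_total = 6.37 + 28.48 = 34.85 Ω
I = V / R_total = 132 / 34.85 = 3.788 A
Voltage across the parallel pair: V_p = I × R_p = 3.788 × 28.48 = 107.9 V
With V_p across R_c, its power is V_p²/R_c.
P_R_c = (107.9)² / 49.0 = 237.5 W

237 W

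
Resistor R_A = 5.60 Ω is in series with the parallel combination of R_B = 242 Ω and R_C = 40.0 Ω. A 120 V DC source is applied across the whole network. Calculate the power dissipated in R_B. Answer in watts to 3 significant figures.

44.0 W

Replace R_B and R_C with their parallel equivalent so the circuit becomes R_A in series with R_p.
R_p = (242×40.0)/(242+40.0) = 34.33 Ω
R_total = 5.60 + 34.33 = 39.93 Ω
I = V / R_total = 120 / 39.93 = 3.006 A
Voltage across the parallel pair: V_p = I × R_p = 3.006 × 34.33 = 103.2 V
With V_p across R_B, its power is V_p²/R_B.
P_R_B = (103.2)² / 242 = 43.98 W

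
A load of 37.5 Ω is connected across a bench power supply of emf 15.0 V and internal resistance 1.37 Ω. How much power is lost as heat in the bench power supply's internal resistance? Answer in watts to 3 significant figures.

The internal resistance carries the same current as the load; P_int = I²r.
I = ε / (r + R) = 15.0 / (1.37 + 37.5) = 0.3859 A
P_int = I² r = (0.3859)² × 1.37 = 0.2040 W

0.204 W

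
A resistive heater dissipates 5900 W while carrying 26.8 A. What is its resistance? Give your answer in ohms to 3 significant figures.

8.21 Ω

Rearranging the power relation for the two known quantities gives R = P / I².
R = 5900 / (26.80)² = 8.215 Ω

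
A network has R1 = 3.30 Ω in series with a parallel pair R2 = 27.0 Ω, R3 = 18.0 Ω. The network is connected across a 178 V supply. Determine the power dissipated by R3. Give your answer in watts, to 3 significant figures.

1030 W

Replace R2 and R3 with their parallel equivalent so the circuit becomes R1 in series with R_p.
R_p = (27.0×18.0)/(27.0+18.0) = 10.80 Ω
R_total = 3.30 + 10.80 = 14.10 Ω
I = V / R_total = 178 / 14.10 = 12.62 A
Voltage across the parallel pair: V_p = I × R_p = 12.62 × 10.80 = 136.3 V
R3 is across V_p, so use P = V²/R for that branch.
P_R3 = (136.3)² / 18.0 = 1033 W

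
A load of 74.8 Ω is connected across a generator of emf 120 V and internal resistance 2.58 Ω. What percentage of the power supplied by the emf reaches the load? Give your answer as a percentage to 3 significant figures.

96.7 %

Both r and R carry the same current, so the power split is just the resistance split: η = R/(R+r).
η = R / (R + r) = 74.8 / (74.8 + 2.58) = 0.9667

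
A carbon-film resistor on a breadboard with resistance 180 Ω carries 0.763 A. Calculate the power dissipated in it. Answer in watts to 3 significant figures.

105 W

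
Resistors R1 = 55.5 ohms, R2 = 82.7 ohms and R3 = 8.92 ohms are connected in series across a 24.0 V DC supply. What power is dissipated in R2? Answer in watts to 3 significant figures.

In a series string the same current flows through every resistor — find that current, then P = I²R for the one we want.
R_total = 55.5 + 82.7 + 8.92 = 147.1 Ω
I = V / R_total = 24.0 / 147.1 = 0.1631 A
P_R2 = I² × R2 = (0.1631)² × 82.7 = 2.201 W

2.20 W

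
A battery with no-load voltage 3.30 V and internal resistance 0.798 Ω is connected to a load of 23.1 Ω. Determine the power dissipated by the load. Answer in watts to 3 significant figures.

Find the circuit current first, then P = I²R for the load (series elements share I).
I = ε / (r + R) = 3.30 / (0.798 + 23.1) = 0.1381 A
P_load = I² R = (0.1381)² × 23.1 = 0.4405 W

0.440 W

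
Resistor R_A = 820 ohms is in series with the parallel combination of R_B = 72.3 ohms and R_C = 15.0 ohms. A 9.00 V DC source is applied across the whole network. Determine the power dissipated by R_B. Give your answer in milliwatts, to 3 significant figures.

Collapse R_B‖R_C to a single equivalent, reducing the network to two series elements.
R_p = (72.3×15.0)/(72.3+15.0) = 12.42 Ω
R_total = 820 + 12.42 = 832.4 Ω
I = V / R_total = 9.00 / 832.4 = 0.01081 A
Voltage across the parallel pair: V_p = I × R_p = 0.01081 × 12.42 = 0.1343 V
With V_p across R_B, its power is V_p²/R_B.
P_R_B = (0.1343)² / 72.3 = 0.0002495 W

0.250 mW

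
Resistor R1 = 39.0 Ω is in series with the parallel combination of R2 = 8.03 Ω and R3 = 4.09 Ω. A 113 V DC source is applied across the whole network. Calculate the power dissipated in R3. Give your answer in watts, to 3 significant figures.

13.2 W

First combine the parallel branches into one equivalent R_p, then R1 + R_p is a series pair.
R_p = (8.03×4.09)/(8.03+4.09) = 2.710 Ω
R_total = 39.0 + 2.710 = 41.71 Ω
I = V / R_total = 113 / 41.71 = 2.709 A
Voltage across the parallel pair: V_p = I × R_p = 2.709 × 2.710 = 7.341 V
R3 sees V_p directly, so P = V_p² / R3.
P_R3 = (7.341)² / 4.09 = 13.18 W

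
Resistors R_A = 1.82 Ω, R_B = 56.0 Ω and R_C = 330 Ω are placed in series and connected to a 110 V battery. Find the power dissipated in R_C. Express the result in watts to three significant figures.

26.5 W

In a series string the same current flows through every resistor — find that current, then P = I²R for the one we want.
R_total = 1.82 + 56.0 + 330 = 387.8 Ω
I = V / R_total = 110 / 387.8 = 0.2836 A
P_R_C = I² × R_C = (0.2836)² × 330 = 26.55 W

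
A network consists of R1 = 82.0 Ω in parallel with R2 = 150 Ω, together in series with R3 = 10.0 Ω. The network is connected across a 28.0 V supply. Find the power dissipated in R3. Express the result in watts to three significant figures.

1.97 W

First find R_p for the parallel pair, then treat R_p + R3 as a series loop.
R_p = (82.0×150)/(82.0+150) = 53.02 Ω
R_total = R_p + 10.0 = 53.02 + 10.0 = 63.02 Ω
I = V / R_total = 28.0 / 63.02 = 0.4443 A
R3 carries the full series current, so P = I²R.
P_R3 = (0.4443)² × 10.0 = 1.974 W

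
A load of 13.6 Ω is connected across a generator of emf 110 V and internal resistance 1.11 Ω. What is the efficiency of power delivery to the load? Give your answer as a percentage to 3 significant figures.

92.5 %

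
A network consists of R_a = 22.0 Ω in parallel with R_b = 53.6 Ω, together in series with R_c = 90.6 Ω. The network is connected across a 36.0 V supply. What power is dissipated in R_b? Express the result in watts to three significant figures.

0.522 W

Collapse the R_a‖R_b pair into one equivalent R_p; then R_p and R_c form a series string.
R_p = (22.0×53.6)/(22.0+53.6) = 15.60 Ω
R_total = R_p + 90.6 = 15.60 + 90.6 = 106.2 Ω
I = V / R_total = 36.0 / 106.2 = 0.3390 A
Voltage across the parallel pair: V_p = I × R_p = 0.3390 × 15.60 = 5.288 V
R_b sits across V_p; its power is V_p²/R.
P_R_b = (5.288)² / 53.6 = 0.5216 W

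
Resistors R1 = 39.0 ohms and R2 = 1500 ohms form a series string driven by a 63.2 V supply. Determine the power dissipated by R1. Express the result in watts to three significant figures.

Since the resistors are in series they all carry the loop current I = V/R_total; the power in any one is I²R.
R_total = 39.0 + 1500 = 1539 Ω
I = V / R_total = 63.2 / 1539 = 0.04107 A
P_R1 = I² × R1 = (0.04107)² × 39.0 = 0.06577 W

0.0658 W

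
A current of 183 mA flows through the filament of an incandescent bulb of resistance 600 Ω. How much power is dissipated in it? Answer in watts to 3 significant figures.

20.1 W

Current and resistance are given, so P = I²R is the direct form.
P = (0.1830 A)² × 600 Ω = 20.09 W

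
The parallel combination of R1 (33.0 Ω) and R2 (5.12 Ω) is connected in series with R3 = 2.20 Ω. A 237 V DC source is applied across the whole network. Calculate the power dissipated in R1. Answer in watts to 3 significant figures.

760 W

First find R_p for the parallel pair, then treat R_p + R3 as a series loop.
R_p = (33.0×5.12)/(33.0+5.12) = 4.432 Ω
R_total = R_p + 2.20 = 4.432 + 2.20 = 6.632 Ω
I = V / R_total = 237 / 6.632 = 35.73 A
Voltage across the parallel pair: V_p = I × R_p = 35.73 × 4.432 = 158.4 V
Use P = V²/R for R1 with V = V_p.
P_R1 = (158.4)² / 33.0 = 760.2 W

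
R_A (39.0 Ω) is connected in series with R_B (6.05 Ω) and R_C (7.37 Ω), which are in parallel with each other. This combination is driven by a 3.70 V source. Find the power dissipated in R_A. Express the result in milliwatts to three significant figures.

298 mW

Replace R_B and R_C with their parallel equivalent so the circuit becomes R_A in series with R_p.
R_p = (6.05×7.37)/(6.05+7.37) = 3.323 Ω
R_total = 39.0 + 3.323 = 42.32 Ω
I = V / R_total = 3.70 / 42.32 = 0.08742 A
All the current flows through R_A; use P = I²R.
P_R_A = (0.08742)² × 39.0 = 0.2981 W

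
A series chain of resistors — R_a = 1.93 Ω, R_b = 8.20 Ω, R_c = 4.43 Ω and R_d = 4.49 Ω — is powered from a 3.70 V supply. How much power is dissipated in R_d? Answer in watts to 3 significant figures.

0.169 W

Series elements share the same current, so find I first, then use P = I²R.
R_total = 1.93 + 8.20 + 4.43 + 4.49 = 19.05 Ω
I = V / R_total = 3.70 / 19.05 = 0.1942 A
P_R_d = I² × R_d = (0.1942)² × 4.49 = 0.1694 W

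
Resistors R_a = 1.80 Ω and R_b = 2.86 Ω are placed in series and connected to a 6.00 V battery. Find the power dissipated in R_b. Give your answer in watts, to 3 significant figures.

4.74 W

In a series string the same current flows through every resistor — find that current, then P = I²R for the one we want.
R_total = 1.80 + 2.86 = 4.660 Ω
I = V / R_total = 6.00 / 4.660 = 1.288 A
P_R_b = I² × R_b = (1.288)² × 2.86 = 4.741 W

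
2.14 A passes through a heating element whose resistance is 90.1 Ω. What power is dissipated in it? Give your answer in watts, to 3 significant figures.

413 W

The current through and the resistance of the element are both given; use P = I²R.
P = (2.140 A)² × 90.1 Ω = 412.6 W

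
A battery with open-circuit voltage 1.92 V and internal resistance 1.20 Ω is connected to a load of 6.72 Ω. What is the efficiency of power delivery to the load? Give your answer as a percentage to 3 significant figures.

Both r and R carry the same current, so the power split is just the resistance split: η = R/(R+r).
η = R / (R + r) = 6.72 / (6.72 + 1.20) = 0.8485

84.8 %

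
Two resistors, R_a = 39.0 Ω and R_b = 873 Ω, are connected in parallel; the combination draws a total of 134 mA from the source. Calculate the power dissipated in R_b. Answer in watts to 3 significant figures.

0.0287 W

Parallel branches share V, not I — compute V via R_eq, then use V²/R for the target branch.
1/R_eq = 1/39.0 + 1/873 ⇒ R_eq = 37.33 Ω
V = I_total × R_eq = 0.1340 × 37.33 = 5.003 V
P_R_b = V² / R_b = (5.003)² / 873 = 0.02867 W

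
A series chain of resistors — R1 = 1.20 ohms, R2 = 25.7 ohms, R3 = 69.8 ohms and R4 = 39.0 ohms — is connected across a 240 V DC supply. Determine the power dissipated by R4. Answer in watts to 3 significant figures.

122 W

The current is common to all series resistors; compute it, then apply P = I²R for the target.
R_total = 1.20 + 25.7 + 69.8 + 39.0 = 135.7 Ω
I = V / R_total = 240 / 135.7 = 1.769 A
P_R4 = I² × R4 = (1.769)² × 39.0 = 122.0 W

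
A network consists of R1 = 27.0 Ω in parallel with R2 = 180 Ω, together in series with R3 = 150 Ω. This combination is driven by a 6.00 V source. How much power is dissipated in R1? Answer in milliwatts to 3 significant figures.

24.4 mW

First find R_p for the parallel pair, then treat R_p + R3 as a series loop.
R_p = (27.0×180)/(27.0+180) = 23.48 Ω
R_total = R_p + 150 = 23.48 + 150 = 173.5 Ω
I = V / R_total = 6.00 / 173.5 = 0.03459 A
Voltage across the parallel pair: V_p = I × R_p = 0.03459 × 23.48 = 0.8120 V
R1 sits across V_p; its power is V_p²/R.
P_R1 = (0.8120)² / 27.0 = 0.02442 W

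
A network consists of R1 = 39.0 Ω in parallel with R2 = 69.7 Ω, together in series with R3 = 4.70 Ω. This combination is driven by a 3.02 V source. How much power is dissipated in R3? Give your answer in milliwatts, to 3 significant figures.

48.6 mW

First find R_p for the parallel pair, then treat R_p + R3 as a series loop.
R_p = (39.0×69.7)/(39.0+69.7) = 25.01 Ω
R_total = R_p + 4.70 = 25.01 + 4.70 = 29.71 Ω
I = V / R_total = 3.02 / 29.71 = 0.1017 A
R3 carries the full series current, so P = I²R.
P_R3 = (0.1017)² × 4.70 = 0.04857 W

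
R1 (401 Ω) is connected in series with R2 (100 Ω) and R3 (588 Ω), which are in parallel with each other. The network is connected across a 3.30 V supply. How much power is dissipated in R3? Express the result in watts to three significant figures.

0.000572 W

Reduce the parallel pair to R_p first; the network is then a simple series string.
R_p = (100×588)/(100+588) = 85.47 Ω
R_total = 401 + 85.47 = 486.5 Ω
I = V / R_total = 3.30 / 486.5 = 0.006784 A
Voltage across the parallel pair: V_p = I × R_p = 0.006784 × 85.47 = 0.5798 V
With V_p across R3, its power is V_p²/R3.
P_R3 = (0.5798)² / 588 = 0.0005716 W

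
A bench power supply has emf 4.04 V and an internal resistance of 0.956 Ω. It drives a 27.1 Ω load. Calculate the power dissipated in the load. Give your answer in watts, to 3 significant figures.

With r and R in series, I = ε/(r+R); the load dissipates I²R.
I = ε / (r + R) = 4.04 / (0.956 + 27.1) = 0.1440 A
P_load = I² R = (0.1440)² × 27.1 = 0.5619 W

0.562 W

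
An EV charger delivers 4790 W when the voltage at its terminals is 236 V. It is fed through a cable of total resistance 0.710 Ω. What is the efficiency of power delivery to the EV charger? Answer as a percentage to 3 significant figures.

94.2 %

I = P / V = 4790 / 236 = 20.30 A through the cable.
P_line = I² R_line = (20.30)² × 0.710 = 292.5 W
P_source = P_load + P_line = 4790 + 292.5 = 5082 W
η = P_load / P_source = 4790 / 5082 = 0.9425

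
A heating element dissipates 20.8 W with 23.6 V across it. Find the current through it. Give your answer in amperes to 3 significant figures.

0.881 A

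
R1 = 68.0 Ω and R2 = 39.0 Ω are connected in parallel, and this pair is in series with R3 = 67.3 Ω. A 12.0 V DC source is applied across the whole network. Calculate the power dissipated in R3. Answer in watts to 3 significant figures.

First find R_p for the parallel pair, then treat R_p + R3 as a series loop.
R_p = (68.0×39.0)/(68.0+39.0) = 24.79 Ω
R_total = R_p + 67.3 = 24.79 + 67.3 = 92.09 Ω
I = V / R_total = 12.0 / 92.09 = 0.1303 A
All the supply current flows through R3; use P = I²R3.
P_R3 = (0.1303)² × 67.3 = 1.143 W

1.14 W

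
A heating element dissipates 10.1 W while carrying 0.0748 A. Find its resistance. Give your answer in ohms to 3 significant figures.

1810 Ω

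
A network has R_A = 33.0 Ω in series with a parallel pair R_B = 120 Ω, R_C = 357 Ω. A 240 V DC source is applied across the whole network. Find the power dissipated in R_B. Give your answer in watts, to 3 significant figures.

Reduce the parallel pair to R_p first; the network is then a simple series string.
R_p = (120×357)/(120+357) = 89.81 Ω
R_total = 33.0 + 89.81 = 122.8 Ω
I = V / R_total = 240 / 122.8 = 1.954 A
Voltage across the parallel pair: V_p = I × R_p = 1.954 × 89.81 = 175.5 V
R_B is across V_p, so use P = V²/R for that branch.
P_R_B = (175.5)² / 120 = 256.7 W

257 W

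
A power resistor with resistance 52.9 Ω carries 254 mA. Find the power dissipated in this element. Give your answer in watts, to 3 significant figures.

Current and resistance are given, so P = I²R is the direct form.
P = (0.2540 A)² × 52.9 Ω = 3.413 W

3.41 W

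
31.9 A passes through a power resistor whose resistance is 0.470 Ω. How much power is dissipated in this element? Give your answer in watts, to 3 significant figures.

478 W

Current and resistance are given, so P = I²R is the direct form.
P = (31.90 A)² × 0.470 Ω = 478.3 W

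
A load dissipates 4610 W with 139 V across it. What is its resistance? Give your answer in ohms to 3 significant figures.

The two known quantities fix the third via R = V² / P.
R = (139)² / 4610 = 4.191 Ω

4.19 Ω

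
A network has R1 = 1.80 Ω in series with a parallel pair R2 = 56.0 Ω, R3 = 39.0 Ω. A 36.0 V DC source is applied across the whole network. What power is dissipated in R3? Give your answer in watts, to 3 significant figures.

28.6 W

Replace R2 and R3 with their parallel equivalent so the circuit becomes R1 in series with R_p.
R_p = (56.0×39.0)/(56.0+39.0) = 22.99 Ω
R_total = 1.80 + 22.99 = 24.79 Ω
I = V / R_total = 36.0 / 24.79 = 1.452 A
Voltage across the parallel pair: V_p = I × R_p = 1.452 × 22.99 = 33.39 V
With V_p across R3, its power is V_p²/R3.
P_R3 = (33.39)² / 39.0 = 28.58 W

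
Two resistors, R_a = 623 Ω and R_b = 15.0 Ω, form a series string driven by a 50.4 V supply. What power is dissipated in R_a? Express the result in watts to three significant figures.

Series elements share the same current, so find I first, then use P = I²R.
R_total = 623 + 15.0 = 638.0 Ω
I = V / R_total = 50.4 / 638.0 = 0.07900 A
P_R_a = I² × R_a = (0.07900)² × 623 = 3.888 W

3.89 W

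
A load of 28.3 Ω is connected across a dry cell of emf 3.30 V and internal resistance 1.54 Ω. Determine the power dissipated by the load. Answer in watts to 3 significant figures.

0.346 W

Load and internal resistance form a series loop — compute the loop current, then the load power via I²R.
I = ε / (r + R) = 3.30 / (1.54 + 28.3) = 0.1106 A
P_load = I² R = (0.1106)² × 28.3 = 0.3461 W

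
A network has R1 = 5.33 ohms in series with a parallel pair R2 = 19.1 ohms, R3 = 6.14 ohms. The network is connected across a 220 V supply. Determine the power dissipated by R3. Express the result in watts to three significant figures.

1710 W

First combine the parallel branches into one equivalent R_p, then R1 + R_p is a series pair.
R_p = (19.1×6.14)/(19.1+6.14) = 4.646 Ω
R_total = 5.33 + 4.646 = 9.976 Ω
I = V / R_total = 220 / 9.976 = 22.05 A
Voltage across the parallel pair: V_p = I × R_p = 22.05 × 4.646 = 102.5 V
With V_p across R3, its power is V_p²/R3.
P_R3 = (102.5)² / 6.14 = 1710 W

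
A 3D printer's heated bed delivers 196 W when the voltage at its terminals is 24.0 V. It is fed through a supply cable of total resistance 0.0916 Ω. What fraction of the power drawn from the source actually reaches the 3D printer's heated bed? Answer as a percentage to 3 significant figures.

I = P / V = 196 / 24.0 = 8.167 A through the supply cable.
P_line = I² R_line = (8.167)² × 0.0916 = 6.109 W
P_source = P_load + P_line = 196.0 + 6.109 = 202.1 W
η = P_load / P_source = 196.0 / 202.1 = 0.9698

97.0 %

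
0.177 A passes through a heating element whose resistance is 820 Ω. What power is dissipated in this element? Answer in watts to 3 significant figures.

25.7 W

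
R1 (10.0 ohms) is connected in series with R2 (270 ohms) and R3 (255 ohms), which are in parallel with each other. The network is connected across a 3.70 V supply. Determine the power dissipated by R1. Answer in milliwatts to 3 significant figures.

6.87 mW

Replace R2 and R3 with their parallel equivalent so the circuit becomes R1 in series with R_p.
R_p = (270×255)/(270+255) = 131.1 Ω
R_total = 10.0 + 131.1 = 141.1 Ω
I = V / R_total = 3.70 / 141.1 = 0.02621 A
R1 carries the full series current, so P = I²R.
P_R1 = (0.02621)² × 10.0 = 0.006872 W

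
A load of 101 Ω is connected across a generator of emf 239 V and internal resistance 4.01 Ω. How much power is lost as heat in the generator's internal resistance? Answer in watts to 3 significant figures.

The internal resistance carries the same current as the load; P_int = I²r.
I = ε / (r + R) = 239 / (4.01 + 101) = 2.276 A
P_int = I² r = (2.276)² × 4.01 = 20.77 W

20.8 W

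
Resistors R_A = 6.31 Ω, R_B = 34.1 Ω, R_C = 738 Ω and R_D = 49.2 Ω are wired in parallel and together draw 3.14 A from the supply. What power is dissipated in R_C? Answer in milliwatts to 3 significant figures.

The branches share the same voltage, but only the total current is given — find V from the equivalent resistance first.
1/R_eq = 1/6.31 + 1/34.1 + 1/738 + 1/49.2 ⇒ R_eq = 4.774 Ω
V = I_total × R_eq = 3.140 × 4.774 = 14.99 V
P_R_C = V² / R_C = (14.99)² / 738 = 0.3044 W

304 mW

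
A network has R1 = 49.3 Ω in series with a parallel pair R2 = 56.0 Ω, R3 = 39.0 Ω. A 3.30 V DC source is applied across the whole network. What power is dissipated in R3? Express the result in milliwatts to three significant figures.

Collapse R2‖R3 to a single equivalent, reducing the network to two series elements.
R_p = (56.0×39.0)/(56.0+39.0) = 22.99 Ω
R_total = 49.3 + 22.99 = 72.29 Ω
I = V / R_total = 3.30 / 72.29 = 0.04565 A
Voltage across the parallel pair: V_p = I × R_p = 0.04565 × 22.99 = 1.049 V
With V_p across R3, its power is V_p²/R3.
P_R3 = (1.049)² / 39.0 = 0.02824 W

28.2 mW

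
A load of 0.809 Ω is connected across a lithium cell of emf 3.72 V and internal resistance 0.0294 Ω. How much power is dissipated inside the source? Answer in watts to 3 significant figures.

0.579 W

The internal resistance carries the same current as the load; P_int = I²r.
I = ε / (r + R) = 3.72 / (0.0294 + 0.809) = 4.437 A
P_int = I² r = (4.437)² × 0.0294 = 0.5788 W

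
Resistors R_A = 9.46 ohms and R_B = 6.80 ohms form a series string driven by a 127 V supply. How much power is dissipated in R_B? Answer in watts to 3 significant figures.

Every series element carries the same I. Get I from the total resistance, then P = I² × R_B.
R_total = 9.46 + 6.80 = 16.26 Ω
I = V / R_total = 127 / 16.26 = 7.811 A
P_R_B = I² × R_B = (7.811)² × 6.80 = 414.8 W

415 W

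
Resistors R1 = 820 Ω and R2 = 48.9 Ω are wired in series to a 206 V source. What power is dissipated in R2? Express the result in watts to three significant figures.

2.75 W

The current is common to all series resistors; compute it, then apply P = I²R for the target.
R_total = 820 + 48.9 = 868.9 Ω
I = V / R_total = 206 / 868.9 = 0.2371 A
P_R2 = I² × R2 = (0.2371)² × 48.9 = 2.749 W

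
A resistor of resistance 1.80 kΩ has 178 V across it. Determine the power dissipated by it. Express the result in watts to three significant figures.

V and R are stated; P = V²/R avoids computing the current.
P = (178 V)² / 1800 Ω = 17.60 W

17.6 W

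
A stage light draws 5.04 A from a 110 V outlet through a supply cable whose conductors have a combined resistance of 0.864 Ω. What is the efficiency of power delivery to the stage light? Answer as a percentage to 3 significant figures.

The supply cable carries the full 5.04 A.
P_line = I² R_line = (5.040)² × 0.864 = 21.95 W
P_source = V I = 110 × 5.040 = 554.4 W; P_load = 532.5 W
η = P_load / P_source = 532.5 / 554.4 = 0.9604

96.0 %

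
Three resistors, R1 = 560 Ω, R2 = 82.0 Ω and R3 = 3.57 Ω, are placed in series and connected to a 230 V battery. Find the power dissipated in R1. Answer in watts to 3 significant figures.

Since the resistors are in series they all carry the loop current I = V/R_total; the power in any one is I²R.
R_total = 560 + 82.0 + 3.57 = 645.6 Ω
I = V / R_total = 230 / 645.6 = 0.3563 A
P_R1 = I² × R1 = (0.3563)² × 560 = 71.08 W

71.1 W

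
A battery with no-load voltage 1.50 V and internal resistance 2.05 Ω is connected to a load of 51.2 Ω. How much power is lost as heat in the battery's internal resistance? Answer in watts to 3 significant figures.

0.00163 W

The source's internal resistance is just another series element carrying I; its dissipation is I²r.
I = ε / (r + R) = 1.50 / (2.05 + 51.2) = 0.02817 A
P_int = I² r = (0.02817)² × 2.05 = 0.001627 W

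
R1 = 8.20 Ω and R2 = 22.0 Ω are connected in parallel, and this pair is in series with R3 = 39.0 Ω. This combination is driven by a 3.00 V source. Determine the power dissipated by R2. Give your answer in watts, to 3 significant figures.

Reduce the parallel combination to a single R_p; the circuit then becomes R_p in series with the remaining resistor.
R_p = (8.20×22.0)/(8.20+22.0) = 5.974 Ω
R_total = R_p + 39.0 = 5.974 + 39.0 = 44.97 Ω
I = V / R_total = 3.00 / 44.97 = 0.06671 A
Voltage across the parallel pair: V_p = I × R_p = 0.06671 × 5.974 = 0.3985 V
R2 sits across V_p; its power is V_p²/R.
P_R2 = (0.3985)² / 22.0 = 0.007217 W

0.00722 W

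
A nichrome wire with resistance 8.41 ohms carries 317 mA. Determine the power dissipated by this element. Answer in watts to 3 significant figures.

0.845 W

Knowing I and R, the power is just I²R — no need to find V first.
P = (0.3170 A)² × 8.41 Ω = 0.8451 W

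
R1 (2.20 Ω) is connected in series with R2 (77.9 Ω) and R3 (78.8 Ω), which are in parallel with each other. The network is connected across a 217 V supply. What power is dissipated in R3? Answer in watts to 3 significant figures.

Collapse R2‖R3 to a single equivalent, reducing the network to two series elements.
R_p = (77.9×78.8)/(77.9+78.8) = 39.17 Ω
R_total = 2.20 + 39.17 = 41.37 Ω
I = V / R_total = 217 / 41.37 = 5.245 A
Voltage across the parallel pair: V_p = I × R_p = 5.245 × 39.17 = 205.5 V
R3 sees V_p directly, so P = V_p² / R3.
P_R3 = (205.5)² / 78.8 = 535.7 W

536 W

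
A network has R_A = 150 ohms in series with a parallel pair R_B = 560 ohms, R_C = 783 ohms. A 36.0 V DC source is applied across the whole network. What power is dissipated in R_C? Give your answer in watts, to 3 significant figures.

0.777 W

Reduce the parallel pair to R_p first; the network is then a simple series string.
R_p = (560×783)/(560+783) = 326.5 Ω
R_total = 150 + 326.5 = 476.5 Ω
I = V / R_total = 36.0 / 476.5 = 0.07555 A
Voltage across the parallel pair: V_p = I × R_p = 0.07555 × 326.5 = 24.67 V
With V_p across R_C, its power is V_p²/R_C.
P_R_C = (24.67)² / 783 = 0.7771 W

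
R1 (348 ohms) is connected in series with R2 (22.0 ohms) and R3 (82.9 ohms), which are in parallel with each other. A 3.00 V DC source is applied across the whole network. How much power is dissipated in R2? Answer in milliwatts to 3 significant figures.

Replace R2 and R3 with their parallel equivalent so the circuit becomes R1 in series with R_p.
R_p = (22.0×82.9)/(22.0+82.9) = 17.39 Ω
R_total = 348 + 17.39 = 365.4 Ω
I = V / R_total = 3.00 / 365.4 = 0.008210 A
Voltage across the parallel pair: V_p = I × R_p = 0.008210 × 17.39 = 0.1427 V
R2 sees V_p directly, so P = V_p² / R2.
P_R2 = (0.1427)² / 22.0 = 0.0009262 W

0.926 mW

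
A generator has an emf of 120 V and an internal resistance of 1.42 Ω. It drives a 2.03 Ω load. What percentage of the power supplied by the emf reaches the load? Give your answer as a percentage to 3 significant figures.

58.8 %

Efficiency is P_load / P_total. With a series r and R sharing the same I, P = I²R for each, so η = R/(R+r).
η = R / (R + r) = 2.03 / (2.03 + 1.42) = 0.5884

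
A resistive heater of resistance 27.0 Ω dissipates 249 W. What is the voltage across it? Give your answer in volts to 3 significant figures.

The two known quantities fix the third via V = √(P R).
V = √(249 × 27.0) = 81.99 V

82.0 V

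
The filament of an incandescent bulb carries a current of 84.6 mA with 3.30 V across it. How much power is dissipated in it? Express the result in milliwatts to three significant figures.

V and I are known directly — P = V I, no intermediate step needed.
P = 3.30 V × 0.08460 A = 0.2792 W

279 mW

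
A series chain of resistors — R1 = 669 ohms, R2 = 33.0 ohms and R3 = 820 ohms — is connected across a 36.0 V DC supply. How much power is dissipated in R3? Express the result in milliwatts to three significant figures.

Since the resistors are in series they all carry the loop current I = V/R_total; the power in any one is I²R.
R_total = 669 + 33.0 + 820 = 1522 Ω
I = V / R_total = 36.0 / 1522 = 0.02365 A
P_R3 = I² × R3 = (0.02365)² × 820 = 0.4588 W

459 mW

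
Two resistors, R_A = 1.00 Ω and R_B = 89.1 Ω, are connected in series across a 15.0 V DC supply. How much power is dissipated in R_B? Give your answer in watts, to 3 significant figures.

2.47 W

The current is common to all series resistors; compute it, then apply P = I²R for the target.
R_total = 1.00 + 89.1 = 90.10 Ω
I = V / R_total = 15.0 / 90.10 = 0.1665 A
P_R_B = I² × R_B = (0.1665)² × 89.1 = 2.470 W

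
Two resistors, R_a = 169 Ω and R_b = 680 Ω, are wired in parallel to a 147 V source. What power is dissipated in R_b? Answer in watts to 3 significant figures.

Parallel branches share the same voltage; P = V²/R gives the branch power in one step.
P_R_b = V² / R_b = (147)² / 680 Ω = 31.78 W

31.8 W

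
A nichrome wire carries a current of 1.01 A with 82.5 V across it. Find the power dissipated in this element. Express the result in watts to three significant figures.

V and I are known directly — P = V I, no intermediate step needed.
P = 82.5 V × 1.010 A = 83.33 W

83.3 W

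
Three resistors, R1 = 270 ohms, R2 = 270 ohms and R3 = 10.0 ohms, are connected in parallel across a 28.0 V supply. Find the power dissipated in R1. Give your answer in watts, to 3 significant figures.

2.90 W

The supply voltage appears across each parallel branch — just use P = V²/R1.
P_R1 = V² / R1 = (28.0)² / 270 Ω = 2.904 W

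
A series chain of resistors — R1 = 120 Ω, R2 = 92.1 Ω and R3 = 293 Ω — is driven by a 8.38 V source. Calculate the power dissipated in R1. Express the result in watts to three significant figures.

0.0330 W

Since the resistors are in series they all carry the loop current I = V/R_total; the power in any one is I²R.
R_total = 120 + 92.1 + 293 = 505.1 Ω
I = V / R_total = 8.38 / 505.1 = 0.01659 A
P_R1 = I² × R1 = (0.01659)² × 120 = 0.03303 W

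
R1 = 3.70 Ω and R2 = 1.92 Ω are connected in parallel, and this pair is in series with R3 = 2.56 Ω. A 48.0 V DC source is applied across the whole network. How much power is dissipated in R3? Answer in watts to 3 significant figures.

403 W

Combine R1 and R2 into their parallel equivalent first, reducing the network to two series resistors.
R_p = (3.70×1.92)/(3.70+1.92) = 1.264 Ω
R_total = R_p + 2.56 = 1.264 + 2.56 = 3.824 Ω
I = V / R_total = 48.0 / 3.824 = 12.55 A
R3 is the series element, so its power is I²R.
P_R3 = (12.55)² × 2.56 = 403.3 W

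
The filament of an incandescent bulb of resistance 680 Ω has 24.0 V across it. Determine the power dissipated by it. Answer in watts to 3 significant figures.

V and R are stated; P = V²/R avoids computing the current.
P = (24.0 V)² / 680 Ω = 0.8471 W

0.847 W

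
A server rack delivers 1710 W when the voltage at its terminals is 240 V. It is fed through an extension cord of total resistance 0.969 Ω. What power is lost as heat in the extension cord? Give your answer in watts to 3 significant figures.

49.2 W

Only the current and the line resistance are needed for the I²R loss.
I = P / V = 1710 / 240 = 7.125 A through the extension cord.
P_line = I² R_line = (7.125)² × 0.969 = 49.19 W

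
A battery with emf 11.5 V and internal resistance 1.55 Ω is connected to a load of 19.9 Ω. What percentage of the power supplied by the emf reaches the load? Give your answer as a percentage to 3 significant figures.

Both r and R carry the same current, so the power split is just the resistance split: η = R/(R+r).
η = R / (R + r) = 19.9 / (19.9 + 1.55) = 0.9277

92.8 %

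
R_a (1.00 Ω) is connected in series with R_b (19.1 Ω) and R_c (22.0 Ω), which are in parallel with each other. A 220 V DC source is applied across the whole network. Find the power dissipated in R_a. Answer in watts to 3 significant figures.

First combine the parallel branches into one equivalent R_p, then R_a + R_p is a series pair.
R_p = (19.1×22.0)/(19.1+22.0) = 10.22 Ω
R_total = 1.00 + 10.22 = 11.22 Ω
I = V / R_total = 220 / 11.22 = 19.60 A
The full supply current passes through R_a: P = I²R.
P_R_a = (19.60)² × 1.00 = 384.2 W

384 W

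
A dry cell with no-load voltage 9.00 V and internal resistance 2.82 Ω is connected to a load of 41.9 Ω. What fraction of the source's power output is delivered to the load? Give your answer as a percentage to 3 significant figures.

93.7 %

Both r and R carry the same current, so the power split is just the resistance split: η = R/(R+r).
η = R / (R + r) = 41.9 / (41.9 + 2.82) = 0.9369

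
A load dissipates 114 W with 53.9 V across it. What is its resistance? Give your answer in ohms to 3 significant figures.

25.5 Ω

Inverting the appropriate power form: R = V² / P.
R = (53.9)² / 114 = 25.48 Ω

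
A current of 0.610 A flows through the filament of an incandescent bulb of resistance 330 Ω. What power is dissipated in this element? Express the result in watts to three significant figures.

123 W

The current through and the resistance of the element are both given; use P = I²R.
P = (0.6100 A)² × 330 Ω = 122.8 W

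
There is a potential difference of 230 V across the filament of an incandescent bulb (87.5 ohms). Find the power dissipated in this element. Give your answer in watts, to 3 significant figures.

Voltage and resistance are given, so P = V²/R is the one-step route.
P = (230 V)² / 87.5 Ω = 604.6 W

605 W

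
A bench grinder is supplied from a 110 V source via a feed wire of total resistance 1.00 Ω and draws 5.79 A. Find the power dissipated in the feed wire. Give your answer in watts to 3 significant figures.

33.5 W

Line loss is just I²R for the cable — we know both I and R_line directly.
The feed wire carries the full 5.79 A.
P_line = I² R_line = (5.790)² × 1.00 = 33.52 W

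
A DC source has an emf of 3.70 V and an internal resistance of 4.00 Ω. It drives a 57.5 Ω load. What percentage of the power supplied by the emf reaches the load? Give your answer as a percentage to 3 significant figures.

93.5 %

Efficiency is P_load / P_total. With a series r and R sharing the same I, P = I²R for each, so η = R/(R+r).
η = R / (R + r) = 57.5 / (57.5 + 4.00) = 0.9350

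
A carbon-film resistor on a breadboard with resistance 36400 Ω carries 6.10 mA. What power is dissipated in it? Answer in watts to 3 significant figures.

1.35 W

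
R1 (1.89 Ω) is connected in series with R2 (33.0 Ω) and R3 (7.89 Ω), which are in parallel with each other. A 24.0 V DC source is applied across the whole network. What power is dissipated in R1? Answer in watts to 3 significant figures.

16.0 W

Reduce the parallel pair to R_p first; the network is then a simple series string.
R_p = (33.0×7.89)/(33.0+7.89) = 6.368 Ω
R_total = 1.89 + 6.368 = 8.258 Ω
I = V / R_total = 24.0 / 8.258 = 2.906 A
All the current flows through R1; use P = I²R.
P_R1 = (2.906)² × 1.89 = 15.97 W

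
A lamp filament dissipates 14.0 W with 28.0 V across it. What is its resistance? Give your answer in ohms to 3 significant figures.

56.0 Ω

Rearranging the power relation for the two known quantities gives R = V² / P.
R = (28.0)² / 14.0 = 56.00 Ω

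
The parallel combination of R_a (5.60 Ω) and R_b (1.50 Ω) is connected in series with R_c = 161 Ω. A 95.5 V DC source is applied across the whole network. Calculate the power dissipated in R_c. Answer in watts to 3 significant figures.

Reduce the parallel combination to a single R_p; the circuit then becomes R_p in series with the remaining resistor.
R_p = (5.60×1.50)/(5.60+1.50) = 1.183 Ω
R_total = R_p + 161 = 1.183 + 161 = 162.2 Ω
I = V / R_total = 95.5 / 162.2 = 0.5888 A
R_c is the series element, so its power is I²R.
P_R_c = (0.5888)² × 161 = 55.82 W

55.8 W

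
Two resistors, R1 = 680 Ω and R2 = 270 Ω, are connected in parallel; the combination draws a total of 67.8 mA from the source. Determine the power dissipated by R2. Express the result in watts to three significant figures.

0.636 W

Only the total current is stated, so first find the parallel equivalent to get the voltage across the combination.
1/R_eq = 1/680 + 1/270 ⇒ R_eq = 193.3 Ω
V = I_total × R_eq = 0.06780 × 193.3 = 13.10 V
P_R2 = V² / R2 = (13.10)² / 270 = 0.6359 W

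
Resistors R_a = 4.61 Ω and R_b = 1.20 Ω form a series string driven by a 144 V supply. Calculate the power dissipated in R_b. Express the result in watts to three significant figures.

737 W

Series elements share the same current, so find I first, then use P = I²R.
R_total = 4.61 + 1.20 = 5.810 Ω
I = V / R_total = 144 / 5.810 = 24.78 A
P_R_b = I² × R_b = (24.78)² × 1.20 = 737.1 W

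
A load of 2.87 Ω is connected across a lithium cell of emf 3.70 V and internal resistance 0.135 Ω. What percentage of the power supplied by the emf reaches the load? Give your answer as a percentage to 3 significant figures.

95.5 %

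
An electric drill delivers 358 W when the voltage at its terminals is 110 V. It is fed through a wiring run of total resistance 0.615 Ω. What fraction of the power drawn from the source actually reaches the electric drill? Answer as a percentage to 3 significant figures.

I = P / V = 358 / 110 = 3.255 A through the wiring run.
P_line = I² R_line = (3.255)² × 0.615 = 6.514 W
P_source = P_load + P_line = 358.0 + 6.514 = 364.5 W
η = P_load / P_source = 358.0 / 364.5 = 0.9821

98.2 %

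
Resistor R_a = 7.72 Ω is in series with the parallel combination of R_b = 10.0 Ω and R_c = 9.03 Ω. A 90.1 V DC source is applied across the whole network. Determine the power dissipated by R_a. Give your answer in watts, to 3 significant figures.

403 W

Reduce the parallel pair to R_p first; the network is then a simple series string.
R_p = (10.0×9.03)/(10.0+9.03) = 4.745 Ω
R_total = 7.72 + 4.745 = 12.47 Ω
I = V / R_total = 90.1 / 12.47 = 7.228 A
The full supply current passes through R_a: P = I²R.
P_R_a = (7.228)² × 7.72 = 403.3 W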